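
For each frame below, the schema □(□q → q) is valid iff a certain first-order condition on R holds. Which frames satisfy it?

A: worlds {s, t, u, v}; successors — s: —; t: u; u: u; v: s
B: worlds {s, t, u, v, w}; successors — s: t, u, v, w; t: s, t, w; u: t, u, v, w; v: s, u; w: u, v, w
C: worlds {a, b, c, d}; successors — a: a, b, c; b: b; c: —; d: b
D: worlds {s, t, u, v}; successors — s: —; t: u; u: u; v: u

D

The schema corresponds to shift-reflexivity: ∀x ∀y (Rxy → Ryy).
A: fails — Rvs but not Rss.
B: fails — Ruv but not Rvv.
C: fails — Rac but not Rcc.
D: holds.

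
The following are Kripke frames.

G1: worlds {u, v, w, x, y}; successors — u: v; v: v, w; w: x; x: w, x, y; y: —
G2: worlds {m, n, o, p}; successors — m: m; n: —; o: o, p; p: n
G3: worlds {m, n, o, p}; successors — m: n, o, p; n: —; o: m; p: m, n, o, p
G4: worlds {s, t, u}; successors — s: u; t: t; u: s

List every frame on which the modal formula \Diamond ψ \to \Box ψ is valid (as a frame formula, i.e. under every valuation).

G4

The schema corresponds to partial functionality: \forall x \forall y \forall z (Rxy \wedge Rxz \to y = z).
G1: fails — v sees both v and w.
G2: fails — o sees both o and p.
G3: fails — m sees both n and o.
G4: ✓.
Valid on: G4.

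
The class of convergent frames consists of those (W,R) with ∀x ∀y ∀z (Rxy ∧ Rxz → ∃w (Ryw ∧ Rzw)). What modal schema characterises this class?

◇□ψ → □◇ψ

A defining formula is ◇□ψ → □◇ψ (the .2 axiom).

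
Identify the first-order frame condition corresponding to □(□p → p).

Suppose □(□p→p) is valid. Take Rxy and set V(p)={w : Ryw}. Then at y, □p holds; since □(□p→p) at x, □p→p at y, so p at y, i.e. Ryy.

Shift-reflexivity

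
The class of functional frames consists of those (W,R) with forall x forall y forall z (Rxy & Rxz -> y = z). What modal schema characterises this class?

A defining formula is ◇p → □p (the CD axiom).

◇p → □p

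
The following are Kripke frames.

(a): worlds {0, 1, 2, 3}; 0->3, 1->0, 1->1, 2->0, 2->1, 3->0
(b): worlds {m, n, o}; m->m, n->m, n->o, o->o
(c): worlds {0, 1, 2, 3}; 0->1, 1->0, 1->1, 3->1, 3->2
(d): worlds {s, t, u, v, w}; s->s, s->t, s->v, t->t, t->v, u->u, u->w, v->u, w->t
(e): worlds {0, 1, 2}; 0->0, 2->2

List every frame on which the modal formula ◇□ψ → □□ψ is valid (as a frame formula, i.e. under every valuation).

This is the axiom for a generalized confluence (Geach) condition; its first-order frame correspondent is ∀x ∀y ∀z ((xRy ∧ xR²z) → ∃w (yRw ∧ z = w)).
(a): fails — 1R0, 1R²0 but no w with 0Rw and 0=w.
(b): fails — nRm, nR²o but no w with mRw and o=w.
(c): fails — 1R0, 1R²0 but no w with 0Rw and 0=w.
(d): fails — sRs, sR²u but no w* with sRw* and u=w*.
(e): holds.

(e)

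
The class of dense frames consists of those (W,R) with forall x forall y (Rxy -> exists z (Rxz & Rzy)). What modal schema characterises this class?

□□q → □q

A defining formula is □□q → □q (the C4 axiom).
Suppose □□q→□q is valid. Take Rxy and set V(q)={w : xR²w}. Then □□q at x, so □q at x, so q at y, i.e. ∃z(Rxz∧Rzy).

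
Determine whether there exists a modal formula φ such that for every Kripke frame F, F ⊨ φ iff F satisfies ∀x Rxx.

Yes: it is reflexivity, defined by the T schema □r → r.
Suppose □r→r is valid. At any x set V(r)={w : Rxw}. Then □r holds at x, so r holds at x, i.e. Rxx.

Yes, by □r → r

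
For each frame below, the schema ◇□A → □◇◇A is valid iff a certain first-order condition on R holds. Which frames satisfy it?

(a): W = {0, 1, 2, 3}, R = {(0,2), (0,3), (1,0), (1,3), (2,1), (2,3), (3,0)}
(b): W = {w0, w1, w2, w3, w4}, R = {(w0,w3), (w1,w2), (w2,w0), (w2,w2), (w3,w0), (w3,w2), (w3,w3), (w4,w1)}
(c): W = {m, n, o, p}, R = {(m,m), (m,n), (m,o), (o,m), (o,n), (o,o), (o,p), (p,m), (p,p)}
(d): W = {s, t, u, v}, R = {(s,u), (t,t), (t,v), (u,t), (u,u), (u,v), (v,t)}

The schema corresponds to a generalized confluence (Geach) condition: ∀x ∀y ∀z ((xRy ∧ xRz) → ∃w (yRw ∧ zR²w)).
(a): fails — 0R3, 0R3 but no w with 3Rw and 3R²w.
(b): ✓.
(c): fails — mRm, mRn but no w with mRw and nR²w.
(d): ✓.

(b), (d)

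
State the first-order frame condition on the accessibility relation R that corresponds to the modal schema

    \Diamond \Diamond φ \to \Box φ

This is a Sahlqvist (Geach-type) schema ◇^2□^0φ → □^1◇^0φ.
Minimal-valuation argument: fix x; take any y with xR^2y and any z with xR^1z. Set V(φ) to the set of worlds R-reachable from y in exactly 0 steps. Then □^0φ holds at y, so the antecedent holds at x; validity forces ◇^0φ at z, giving a w with zR^0w and yR^0w.
First-order correspondent: \forall x \forall y \forall z ((x R^2 y \wedge xRz) \to \exists w (y = w \wedge z = w)).

\forall x \forall y \forall z ((x R^2 y \wedge xRz) \to \exists w (y = w \wedge z = w))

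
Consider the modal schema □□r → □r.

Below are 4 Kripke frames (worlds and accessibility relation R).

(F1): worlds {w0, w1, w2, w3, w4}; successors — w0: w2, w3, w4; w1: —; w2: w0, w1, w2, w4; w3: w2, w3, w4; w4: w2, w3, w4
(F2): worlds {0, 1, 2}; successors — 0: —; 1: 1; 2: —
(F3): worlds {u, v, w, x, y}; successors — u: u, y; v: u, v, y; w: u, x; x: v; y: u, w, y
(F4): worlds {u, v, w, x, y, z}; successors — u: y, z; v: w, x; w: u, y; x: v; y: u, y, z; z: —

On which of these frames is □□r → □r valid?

The schema corresponds to density: ∀x ∀y (Rxy → ∃z (Rxz ∧ Rzy)).
(F1): holds.
(F2): holds.
(F3): fails — Rwx but no z with Rwz and Rzx.
(F4): fails — Rvw but no t with Rvt and Rtw.
Valid on: (F1), (F2).

(F1), (F2)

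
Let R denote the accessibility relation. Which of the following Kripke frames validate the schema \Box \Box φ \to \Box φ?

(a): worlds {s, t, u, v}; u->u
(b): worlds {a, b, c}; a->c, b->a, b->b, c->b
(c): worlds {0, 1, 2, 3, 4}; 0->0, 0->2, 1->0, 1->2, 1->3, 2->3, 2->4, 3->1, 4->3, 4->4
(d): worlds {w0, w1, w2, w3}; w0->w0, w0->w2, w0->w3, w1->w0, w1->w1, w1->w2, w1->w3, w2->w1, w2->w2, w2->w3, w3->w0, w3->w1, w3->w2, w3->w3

(a), (d)

The schema corresponds to density: \forall x \forall y (Rxy \to \exists z (Rxz \wedge Rzy)).
(a): satisfies the condition.
(b): fails — Rac but no z with Raz and Rzc.
(c): fails — R31 but no z with R3z and Rz1.
(d): satisfies the condition.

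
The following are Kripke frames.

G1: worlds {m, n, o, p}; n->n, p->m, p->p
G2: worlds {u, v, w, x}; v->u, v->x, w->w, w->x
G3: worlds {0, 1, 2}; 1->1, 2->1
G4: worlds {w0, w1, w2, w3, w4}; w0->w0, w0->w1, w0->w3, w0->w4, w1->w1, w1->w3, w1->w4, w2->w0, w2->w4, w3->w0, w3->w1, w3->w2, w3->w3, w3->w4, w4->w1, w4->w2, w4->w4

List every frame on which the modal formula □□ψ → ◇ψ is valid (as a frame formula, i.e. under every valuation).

G4

The schema corresponds to a generalized confluence (Geach) condition: ∀x ∃w (xR²w ∧ xRw).
G1: fails — at m but no w with mR²w and mRw.
G2: fails — at u but no t with uR²t and uRt.
G3: fails — at 0 but no w with 0R²w and 0Rw.
G4: ✓.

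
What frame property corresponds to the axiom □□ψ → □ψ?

Density

This is the C4 axiom.
It corresponds to density: ∀x ∀y (Rxy → ∃z (Rxz ∧ Rzy)).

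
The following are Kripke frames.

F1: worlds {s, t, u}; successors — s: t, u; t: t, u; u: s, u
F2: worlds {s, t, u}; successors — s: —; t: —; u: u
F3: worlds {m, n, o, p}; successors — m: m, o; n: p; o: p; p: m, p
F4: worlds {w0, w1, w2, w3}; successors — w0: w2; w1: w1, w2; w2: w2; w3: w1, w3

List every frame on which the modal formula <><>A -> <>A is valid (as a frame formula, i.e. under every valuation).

F2

This is the axiom for transitivity; its first-order frame correspondent is forall x forall y forall z (Rxy & Ryz -> Rxz).
F1: fails — Rus and Rst but not Rut.
F2: condition met.
F3: fails — Rop and Rpm but not Rom.
F4: fails — Rw3w1 and Rw1w2 but not Rw3w2.
Valid on: F2.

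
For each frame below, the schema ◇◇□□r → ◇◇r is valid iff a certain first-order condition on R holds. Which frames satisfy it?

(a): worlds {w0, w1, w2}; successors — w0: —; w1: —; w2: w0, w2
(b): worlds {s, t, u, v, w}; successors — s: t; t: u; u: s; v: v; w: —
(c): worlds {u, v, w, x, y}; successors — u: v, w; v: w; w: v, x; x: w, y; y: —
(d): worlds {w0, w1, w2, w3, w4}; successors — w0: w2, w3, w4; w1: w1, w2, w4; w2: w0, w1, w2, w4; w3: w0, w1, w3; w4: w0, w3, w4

The schema corresponds to a generalized confluence (Geach) condition: ∀x ∀y (xR²y → ∃w (yR²w ∧ xR²w)).
(a): fails — w2R²w0 but no w with w0R²w and w2R²w.
(b): fails — sR²u but no w* with uR²w* and sR²w*.
(c): fails — wR²y but no t with yR²t and wR²t.
(d): satisfies the condition.

(d)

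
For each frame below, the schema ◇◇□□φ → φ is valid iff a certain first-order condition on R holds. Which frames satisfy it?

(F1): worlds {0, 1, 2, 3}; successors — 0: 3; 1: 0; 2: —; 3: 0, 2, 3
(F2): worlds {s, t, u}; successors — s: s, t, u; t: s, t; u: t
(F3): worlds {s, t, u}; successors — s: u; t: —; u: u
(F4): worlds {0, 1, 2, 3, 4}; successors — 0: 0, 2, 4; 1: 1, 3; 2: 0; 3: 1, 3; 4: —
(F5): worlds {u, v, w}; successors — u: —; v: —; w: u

The schema corresponds to a generalized confluence (Geach) condition: ∀x ∀y (xR²y → ∃w (yR²w ∧ x = w)).
(F1): fails — 0R²2 but no w with 2R²w and 0=w.
(F2): holds.
(F3): fails — sR²u but no w with uR²w and s=w.
(F4): fails — 0R²4 but no w with 4R²w and 0=w.
(F5): holds.

(F2), (F5)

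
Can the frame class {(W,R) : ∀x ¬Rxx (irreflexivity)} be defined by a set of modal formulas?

No — not modally definable

If a class were modally definable it would be closed under surjective bounded morphisms (Goldblatt–Thomason).
The 2-cycle (worlds w0,w1 with w0→w1→w0) is irreflexive, and the map sending every world to a single reflexive point • is a surjective bounded morphism (forth: every edge maps to (•,•); back: every world has a successor). So any modal formula valid on the 2-cycle is also valid on the reflexive point, which is not irreflexive.
Hence irreflexivity is not modally definable.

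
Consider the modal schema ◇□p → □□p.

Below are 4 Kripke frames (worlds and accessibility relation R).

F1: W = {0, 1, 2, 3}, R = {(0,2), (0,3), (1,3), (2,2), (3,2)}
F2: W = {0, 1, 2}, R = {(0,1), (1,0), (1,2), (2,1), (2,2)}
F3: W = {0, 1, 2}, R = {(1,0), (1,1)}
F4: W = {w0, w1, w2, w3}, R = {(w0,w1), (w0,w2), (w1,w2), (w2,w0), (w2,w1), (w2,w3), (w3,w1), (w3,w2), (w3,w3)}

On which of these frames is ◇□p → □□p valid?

Frame correspondent (Sahlqvist): ∀x ∀y ∀z ((xRy ∧ xR²z) → ∃w (yRw ∧ z = w)) — i.e. a generalized confluence (Geach) condition.
F1: ✓.
F2: fails — 1R0, 1R²2 but no w with 0Rw and 2=w.
F3: fails — 1R0, 1R²0 but no w with 0Rw and 0=w.
F4: fails — w0Rw1, w0R²w0 but no w with w1Rw and w0=w.
Valid on: F1.

F1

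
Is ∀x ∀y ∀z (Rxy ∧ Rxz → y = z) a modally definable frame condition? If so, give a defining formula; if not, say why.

Yes: it is partial functionality, defined by the CD schema ◇q → □q.
Suppose ◇q→□q is valid. Take Rxy, Rxz and set V(q)={y}. Then ◇q at x, so □q at x, so q at z, i.e. z=y.

Yes — defined by ◇q → □q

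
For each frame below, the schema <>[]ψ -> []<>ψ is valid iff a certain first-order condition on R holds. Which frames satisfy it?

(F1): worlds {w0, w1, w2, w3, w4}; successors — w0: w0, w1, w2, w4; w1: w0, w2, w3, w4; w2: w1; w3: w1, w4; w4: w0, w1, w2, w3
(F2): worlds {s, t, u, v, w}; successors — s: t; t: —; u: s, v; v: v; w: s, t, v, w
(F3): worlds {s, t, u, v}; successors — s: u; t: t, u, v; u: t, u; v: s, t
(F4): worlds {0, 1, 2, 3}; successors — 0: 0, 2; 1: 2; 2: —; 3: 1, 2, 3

(F3)

Frame correspondent (Sahlqvist): forall x forall y forall z (Rxy & Rxz -> exists w (Ryw & Rzw)) — i.e. convergence.
(F1): fails — Rw0w1 and Rw0w2 but w1 and w2 have no common successor.
(F2): fails — Rst and Rst but t and t have no common successor.
(F3): ✓.
(F4): fails — R00 and R02 but 0 and 2 have no common successor.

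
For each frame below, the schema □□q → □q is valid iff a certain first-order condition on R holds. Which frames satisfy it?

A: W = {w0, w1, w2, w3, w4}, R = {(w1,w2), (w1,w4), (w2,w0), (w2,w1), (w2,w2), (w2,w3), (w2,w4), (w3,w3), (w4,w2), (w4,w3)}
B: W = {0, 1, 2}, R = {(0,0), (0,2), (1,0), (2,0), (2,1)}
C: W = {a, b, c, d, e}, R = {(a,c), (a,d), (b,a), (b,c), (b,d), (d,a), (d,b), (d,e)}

A

This is the axiom for density; its first-order frame correspondent is ∀x ∀y (Rxy → ∃z (Rxz ∧ Rzy)).
A: holds.
B: fails — R21 but no z with R2z and Rz1.
C: fails — Rde but no z with Rdz and Rze.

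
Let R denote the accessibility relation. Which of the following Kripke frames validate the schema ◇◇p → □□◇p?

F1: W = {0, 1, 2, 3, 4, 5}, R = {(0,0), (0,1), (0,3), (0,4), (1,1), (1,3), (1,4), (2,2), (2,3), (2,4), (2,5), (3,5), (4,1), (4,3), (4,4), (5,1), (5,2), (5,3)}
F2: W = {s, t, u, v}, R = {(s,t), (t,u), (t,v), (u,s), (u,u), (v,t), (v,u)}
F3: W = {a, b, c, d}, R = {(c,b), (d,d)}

Frame correspondent (Sahlqvist): ∀x ∀y ∀z ((xR²y ∧ xR²z) → ∃w (y = w ∧ zRw)) — i.e. a generalized confluence (Geach) condition.
F1: fails — 0R²0, 0R²1 but no w with 0=w and 1Rw.
F2: fails — sR²v, sR²u but no w with v=w and uRw.
F3: ✓.
Valid on: F3.

F3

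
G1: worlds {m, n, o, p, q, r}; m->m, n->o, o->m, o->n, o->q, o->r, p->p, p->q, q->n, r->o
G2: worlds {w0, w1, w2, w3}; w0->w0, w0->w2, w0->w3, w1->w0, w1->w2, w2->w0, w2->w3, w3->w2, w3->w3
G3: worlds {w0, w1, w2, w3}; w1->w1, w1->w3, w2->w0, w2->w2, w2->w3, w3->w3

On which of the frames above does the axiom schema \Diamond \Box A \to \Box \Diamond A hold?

G2

Frame correspondent (Sahlqvist): \forall x \forall y \forall z (Rxy \wedge Rxz \to \exists w (Ryw \wedge Rzw)) — i.e. convergence.
G1: fails — Rom and Ron but m and n have no common successor.
G2: condition met.
G3: fails — Rw2w2 and Rw2w0 but w2 and w0 have no common successor.
Valid on: G2.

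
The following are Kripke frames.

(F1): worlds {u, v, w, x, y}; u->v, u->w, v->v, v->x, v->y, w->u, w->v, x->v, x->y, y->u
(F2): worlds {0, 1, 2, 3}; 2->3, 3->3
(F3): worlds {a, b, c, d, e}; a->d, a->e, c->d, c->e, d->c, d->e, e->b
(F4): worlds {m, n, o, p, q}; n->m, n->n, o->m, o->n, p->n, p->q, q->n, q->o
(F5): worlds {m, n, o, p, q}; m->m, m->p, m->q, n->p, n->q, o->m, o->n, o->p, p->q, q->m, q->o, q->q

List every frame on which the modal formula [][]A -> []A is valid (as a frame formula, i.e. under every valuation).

(F2)

Frame correspondent (Sahlqvist): forall x forall y (Rxy -> exists z (Rxz & Rzy)) — i.e. density.
(F1): fails — Ruw but no z with Ruz and Rzw.
(F2): holds.
(F3): fails — Reb but no z with Rez and Rzb.
(F4): fails — Rpq but no z with Rpz and Rzq.
(F5): fails — Ron but no z with Roz and Rzn.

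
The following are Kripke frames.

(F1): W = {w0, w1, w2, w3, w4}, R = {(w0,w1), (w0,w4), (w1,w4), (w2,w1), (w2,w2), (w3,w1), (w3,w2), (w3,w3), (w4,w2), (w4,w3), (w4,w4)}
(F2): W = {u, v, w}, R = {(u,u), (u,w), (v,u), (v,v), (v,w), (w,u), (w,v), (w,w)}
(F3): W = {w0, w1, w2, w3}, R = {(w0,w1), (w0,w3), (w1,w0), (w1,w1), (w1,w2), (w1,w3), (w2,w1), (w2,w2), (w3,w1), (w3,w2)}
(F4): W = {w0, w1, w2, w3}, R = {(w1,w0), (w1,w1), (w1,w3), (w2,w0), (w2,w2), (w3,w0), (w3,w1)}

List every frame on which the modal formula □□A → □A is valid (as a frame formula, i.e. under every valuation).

The schema corresponds to density: ∀x ∀y (Rxy → ∃z (Rxz ∧ Rzy)).
(F1): fails — Rw0w1 but no z with Rw0z and Rzw1.
(F2): satisfies the condition.
(F3): satisfies the condition.
(F4): satisfies the condition.
Valid on: (F2), (F3), (F4).

(F2), (F3), (F4)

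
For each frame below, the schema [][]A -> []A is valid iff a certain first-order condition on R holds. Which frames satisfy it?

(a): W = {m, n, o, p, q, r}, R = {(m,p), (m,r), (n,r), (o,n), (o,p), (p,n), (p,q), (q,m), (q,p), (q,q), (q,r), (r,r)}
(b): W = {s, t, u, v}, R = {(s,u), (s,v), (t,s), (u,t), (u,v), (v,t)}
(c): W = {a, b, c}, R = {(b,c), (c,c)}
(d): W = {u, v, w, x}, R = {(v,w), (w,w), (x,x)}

Frame correspondent (Sahlqvist): forall x forall y (Rxy -> exists z (Rxz & Rzy)) — i.e. density.
(a): fails — Rop but no z with Roz and Rzp.
(b): fails — Ruv but no z with Ruz and Rzv.
(c): holds.
(d): holds.
Valid on: (c), (d).

(c), (d)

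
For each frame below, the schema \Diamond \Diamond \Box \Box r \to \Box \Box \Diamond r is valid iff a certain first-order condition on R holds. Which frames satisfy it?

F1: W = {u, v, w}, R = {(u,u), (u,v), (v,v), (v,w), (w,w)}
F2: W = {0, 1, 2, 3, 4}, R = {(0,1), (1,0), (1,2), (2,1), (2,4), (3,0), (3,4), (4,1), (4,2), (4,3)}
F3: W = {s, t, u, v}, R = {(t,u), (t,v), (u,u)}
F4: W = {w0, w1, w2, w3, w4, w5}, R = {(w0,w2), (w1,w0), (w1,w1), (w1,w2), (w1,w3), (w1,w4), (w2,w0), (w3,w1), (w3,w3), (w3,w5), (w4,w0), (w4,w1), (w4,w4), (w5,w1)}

The schema corresponds to a generalized confluence (Geach) condition: \forall x \forall y \forall z ((x R^2 y \wedge x R^2 z) \to \exists w (y R^2 w \wedge zRw)).
F1: fails — uR²w, uR²u but no t with wR²t and uRt.
F2: fails — 0R²0, 0R²0 but no w with 0R²w and 0Rw.
F3: ✓.
F4: fails — w0R²w0, w0R²w0 but no w with w0R²w and w0Rw.
Valid on: F3.

F3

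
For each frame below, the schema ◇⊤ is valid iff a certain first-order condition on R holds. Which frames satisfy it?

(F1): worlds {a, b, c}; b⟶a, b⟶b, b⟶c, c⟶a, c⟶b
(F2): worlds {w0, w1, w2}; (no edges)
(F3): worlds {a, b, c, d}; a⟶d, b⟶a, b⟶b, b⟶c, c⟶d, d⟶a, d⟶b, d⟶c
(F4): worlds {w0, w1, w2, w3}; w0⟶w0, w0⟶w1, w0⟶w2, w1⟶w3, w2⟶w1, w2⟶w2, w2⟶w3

This is the axiom for seriality; its first-order frame correspondent is ∀x ∃y Rxy.
(F1): fails — world a has no successor.
(F2): fails — world w0 has no successor.
(F3): condition met.
(F4): fails — world w3 has no successor.
Valid on: (F3).

(F3)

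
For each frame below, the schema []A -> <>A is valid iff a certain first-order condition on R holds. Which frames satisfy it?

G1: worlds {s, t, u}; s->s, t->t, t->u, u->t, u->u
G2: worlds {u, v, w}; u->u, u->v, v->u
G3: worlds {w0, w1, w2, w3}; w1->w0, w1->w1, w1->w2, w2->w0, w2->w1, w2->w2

The schema corresponds to seriality: forall x exists y Rxy.
G1: holds.
G2: fails — world w has no successor.
G3: fails — world w0 has no successor.
Valid on: G1.

G1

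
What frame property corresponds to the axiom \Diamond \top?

seriality: \forall x \exists y Rxy

◇⊤ holds at w iff w has a successor, so frame-validity of ◇⊤ is exactly seriality. Equivalently via □φ → ◇φ:
Suppose □φ→◇φ is valid. At any x set V(φ)=W. Then □φ at x, so ◇φ at x, so x has a successor.
The converse is a direct semantic check.
So the correspondent is seriality.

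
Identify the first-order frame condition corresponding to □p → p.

Suppose □p→p is valid. At any x set V(p)={w : Rxw}. Then □p holds at x, so p holds at x, i.e. Rxx.

reflexivity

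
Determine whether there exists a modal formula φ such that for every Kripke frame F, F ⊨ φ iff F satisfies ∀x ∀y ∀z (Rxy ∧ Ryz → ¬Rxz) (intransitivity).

Any modally definable frame class is closed under surjective bounded morphisms.
The 3-cycle (worlds 0,1,2 with 0→1→2→0) is intransitive. Mapping every world to a single reflexive point • is a surjective bounded morphism; the reflexive point is not intransitive (R••∧R•• but R••).
Hence intransitivity is not modally definable.

Not modally definable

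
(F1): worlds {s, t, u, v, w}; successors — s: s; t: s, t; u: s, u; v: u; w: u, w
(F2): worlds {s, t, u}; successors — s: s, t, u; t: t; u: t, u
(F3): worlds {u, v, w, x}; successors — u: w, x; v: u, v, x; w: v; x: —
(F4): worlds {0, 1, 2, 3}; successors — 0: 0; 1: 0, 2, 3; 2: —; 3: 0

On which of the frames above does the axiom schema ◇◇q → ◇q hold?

(F2), (F4)

This is the axiom for transitivity; its first-order frame correspondent is ∀x ∀y ∀z (Rxy ∧ Ryz → Rxz).
(F1): fails — Rwu and Rus but not Rws.
(F2): satisfies the condition.
(F3): fails — Ruw and Rwv but not Ruv.
(F4): satisfies the condition.
Valid on: (F2), (F4).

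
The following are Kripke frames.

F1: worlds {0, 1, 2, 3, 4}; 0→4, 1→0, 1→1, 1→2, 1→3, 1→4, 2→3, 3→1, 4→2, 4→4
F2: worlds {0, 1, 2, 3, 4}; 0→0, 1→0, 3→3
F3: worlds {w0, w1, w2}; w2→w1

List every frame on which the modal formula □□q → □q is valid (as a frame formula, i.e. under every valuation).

This is the axiom for density; its first-order frame correspondent is ∀x ∀y (Rxy → ∃z (Rxz ∧ Rzy)).
F1: fails — R23 but no z with R2z and Rz3.
F2: satisfies the condition.
F3: fails — Rw2w1 but no z with Rw2z and Rzw1.
Valid on: F2.

F2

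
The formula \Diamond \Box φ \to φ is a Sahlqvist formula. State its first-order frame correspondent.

This is frame-equivalent to φ → □◇φ (substitute ¬φ for φ and contrapose).
Suppose φ→□◇φ is valid. Take Rxy and set V(φ)={x}. Then φ at x, so □◇φ at x, so ◇φ at y, so some z with Ryz has φ; z=x, i.e. Ryx.
Conversely, any frame satisfying \forall x \forall y (Rxy \to Ryx) validates the schema.
So the correspondent is symmetry.

symmetry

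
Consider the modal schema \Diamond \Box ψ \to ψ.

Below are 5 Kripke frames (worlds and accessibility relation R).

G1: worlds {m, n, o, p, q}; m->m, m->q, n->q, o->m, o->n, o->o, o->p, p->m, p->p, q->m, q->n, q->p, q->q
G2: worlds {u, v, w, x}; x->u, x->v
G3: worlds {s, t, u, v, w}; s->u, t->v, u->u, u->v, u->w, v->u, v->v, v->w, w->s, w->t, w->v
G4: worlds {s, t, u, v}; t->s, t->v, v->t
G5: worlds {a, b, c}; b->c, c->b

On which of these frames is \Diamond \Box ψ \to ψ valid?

G5

The schema corresponds to symmetry: \forall x \forall y (Rxy \to Ryx).
G1: fails — Rom but not Rmo.
G2: fails — Rxu but not Rux.
G3: fails — Rwt but not Rtw.
G4: fails — Rts but not Rst.
G5: satisfies the condition.
Valid on: G5.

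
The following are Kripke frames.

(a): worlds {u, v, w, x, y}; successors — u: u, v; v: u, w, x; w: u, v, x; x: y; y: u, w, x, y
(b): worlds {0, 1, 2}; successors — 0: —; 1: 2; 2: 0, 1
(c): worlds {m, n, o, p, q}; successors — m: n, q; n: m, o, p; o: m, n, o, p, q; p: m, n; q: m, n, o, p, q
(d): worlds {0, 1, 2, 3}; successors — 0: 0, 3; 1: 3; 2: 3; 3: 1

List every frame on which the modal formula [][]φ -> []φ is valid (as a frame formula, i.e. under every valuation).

The schema corresponds to density: forall x forall y (Rxy -> exists z (Rxz & Rzy)).
(a): fails — Rvw but no z with Rvz and Rzw.
(b): fails — R12 but no z with R1z and Rz2.
(c): satisfies the condition.
(d): fails — R31 but no z with R3z and Rz1.

(c)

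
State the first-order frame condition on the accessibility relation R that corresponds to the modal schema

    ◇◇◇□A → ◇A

This is a Sahlqvist (Geach-type) schema ◇^3□^1A → □^0◇^1A.
First-order correspondent: ∀x ∀y (xR³y → ∃w (yRw ∧ xRw)).

∀x ∀y (xR³y → ∃w (yRw ∧ xRw))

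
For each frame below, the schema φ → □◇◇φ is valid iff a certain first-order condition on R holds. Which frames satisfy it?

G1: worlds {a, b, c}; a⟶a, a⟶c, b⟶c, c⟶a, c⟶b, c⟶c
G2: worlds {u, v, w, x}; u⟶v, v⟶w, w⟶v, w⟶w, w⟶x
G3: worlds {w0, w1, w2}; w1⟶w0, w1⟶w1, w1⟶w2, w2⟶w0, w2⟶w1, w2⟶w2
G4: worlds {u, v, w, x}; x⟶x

G1, G4

The schema corresponds to a generalized confluence (Geach) condition: ∀x ∀z (xRz → ∃w (x = w ∧ zR²w)).
G1: condition met.
G2: fails — uRv but no t with u=t and vR²t.
G3: fails — w1Rw0 but no w with w1=w and w0R²w.
G4: condition met.
Valid on: G1, G4.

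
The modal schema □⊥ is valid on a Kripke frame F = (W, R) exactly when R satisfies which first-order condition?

emptiness of R: ∀x ∀y ¬Rxy

This is the Ver axiom.
Its frame correspondent is emptiness of R — ∀x ∀y ¬Rxy.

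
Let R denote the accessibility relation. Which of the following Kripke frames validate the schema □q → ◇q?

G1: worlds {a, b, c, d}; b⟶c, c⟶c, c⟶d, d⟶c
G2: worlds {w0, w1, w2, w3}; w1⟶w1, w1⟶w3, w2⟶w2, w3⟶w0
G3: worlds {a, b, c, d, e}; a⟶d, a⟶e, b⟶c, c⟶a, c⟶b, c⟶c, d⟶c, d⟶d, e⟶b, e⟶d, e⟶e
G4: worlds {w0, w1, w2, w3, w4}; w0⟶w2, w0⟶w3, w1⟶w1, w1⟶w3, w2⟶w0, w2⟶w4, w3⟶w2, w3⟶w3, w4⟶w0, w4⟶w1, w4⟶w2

Frame correspondent (Sahlqvist): ∀x ∃y Rxy — i.e. seriality.
G1: fails — world a has no successor.
G2: fails — world w0 has no successor.
G3: condition met.
G4: condition met.
Valid on: G3, G4.

G3, G4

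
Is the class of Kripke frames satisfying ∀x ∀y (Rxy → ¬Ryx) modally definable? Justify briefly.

If a class were modally definable it would be closed under surjective bounded morphisms (Goldblatt–Thomason).
The 4-cycle (worlds a,b,c,d with a→b→c→d→a) is asymmetric. Mapping every world to a single reflexive point • is a surjective bounded morphism, and the reflexive point is not asymmetric (R•• but asymmetry requires ¬R••).
So no modal formula (or set of formulas) defines exactly the asymmetric frames.

No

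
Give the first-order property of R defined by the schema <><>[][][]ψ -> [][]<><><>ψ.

forall x forall y forall z ((x R^2 y & x R^2 z) -> exists w (y R^3 w & z R^3 w))

This is a Sahlqvist (Geach-type) schema ◇^2□^3ψ → □^2◇^3ψ.
Minimal-valuation argument: fix x; take any y with xR^2y and any z with xR^2z. Set V(ψ) to the set of worlds R-reachable from y in exactly 3 steps. Then □^3ψ holds at y, so the antecedent holds at x; validity forces ◇^3ψ at z, giving a w with zR^3w and yR^3w.
First-order correspondent: forall x forall y forall z ((x R^2 y & x R^2 z) -> exists w (y R^3 w & z R^3 w)).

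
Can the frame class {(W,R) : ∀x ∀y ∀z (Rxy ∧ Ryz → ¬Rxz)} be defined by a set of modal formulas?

No — not modally definable

Modal frame validity is preserved under surjective bounded morphisms.
The 3-cycle (worlds w0,w1,w2 with w0→w1→w2→w0) is intransitive. Mapping every world to a single reflexive point • is a surjective bounded morphism; the reflexive point is not intransitive (R••∧R•• but R••).
So the class is not modally definable.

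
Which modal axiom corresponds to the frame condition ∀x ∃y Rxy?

□q → ◇q

This is seriality; the standard corresponding axiom is D: □q → ◇q.
Suppose □q→◇q is valid. At any x set V(q)=W. Then □q at x, so ◇q at x, so x has a successor.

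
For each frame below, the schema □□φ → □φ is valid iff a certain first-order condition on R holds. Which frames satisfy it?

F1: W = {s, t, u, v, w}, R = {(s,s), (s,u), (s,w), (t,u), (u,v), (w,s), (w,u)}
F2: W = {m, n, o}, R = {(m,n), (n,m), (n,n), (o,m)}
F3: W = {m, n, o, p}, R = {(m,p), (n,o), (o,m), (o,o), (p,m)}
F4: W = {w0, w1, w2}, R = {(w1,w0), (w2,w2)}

none

This is the axiom for density; its first-order frame correspondent is ∀x ∀y (Rxy → ∃z (Rxz ∧ Rzy)).
F1: fails — Ruv but no z with Ruz and Rzv.
F2: fails — Rom but no z with Roz and Rzm.
F3: fails — Rpm but no z with Rpz and Rzm.
F4: fails — Rw1w0 but no z with Rw1z and Rzw0.
Valid on no frame.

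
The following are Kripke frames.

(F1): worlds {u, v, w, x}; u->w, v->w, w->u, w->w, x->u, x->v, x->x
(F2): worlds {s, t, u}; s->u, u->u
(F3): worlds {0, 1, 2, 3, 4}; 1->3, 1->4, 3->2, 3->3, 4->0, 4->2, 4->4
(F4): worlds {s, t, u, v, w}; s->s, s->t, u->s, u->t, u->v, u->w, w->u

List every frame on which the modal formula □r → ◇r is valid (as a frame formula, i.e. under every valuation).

Frame correspondent (Sahlqvist): ∀x ∃y Rxy — i.e. seriality.
(F1): ✓.
(F2): fails — world t has no successor.
(F3): fails — world 0 has no successor.
(F4): fails — world t has no successor.

(F1)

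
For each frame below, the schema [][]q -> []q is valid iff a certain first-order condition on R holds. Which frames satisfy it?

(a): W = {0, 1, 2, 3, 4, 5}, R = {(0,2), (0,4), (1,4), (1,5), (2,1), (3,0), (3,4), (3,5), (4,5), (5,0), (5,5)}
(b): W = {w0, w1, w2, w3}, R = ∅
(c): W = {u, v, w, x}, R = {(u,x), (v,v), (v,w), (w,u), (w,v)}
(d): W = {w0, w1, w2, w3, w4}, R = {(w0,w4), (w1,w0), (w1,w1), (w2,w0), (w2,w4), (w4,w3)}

This is the axiom for density; its first-order frame correspondent is forall x forall y (Rxy -> exists z (Rxz & Rzy)).
(a): fails — R02 but no z with R0z and Rz2.
(b): holds.
(c): fails — Rwu but no z with Rwz and Rzu.
(d): fails — Rw0w4 but no z with Rw0z and Rzw4.
Valid on: (b).

(b)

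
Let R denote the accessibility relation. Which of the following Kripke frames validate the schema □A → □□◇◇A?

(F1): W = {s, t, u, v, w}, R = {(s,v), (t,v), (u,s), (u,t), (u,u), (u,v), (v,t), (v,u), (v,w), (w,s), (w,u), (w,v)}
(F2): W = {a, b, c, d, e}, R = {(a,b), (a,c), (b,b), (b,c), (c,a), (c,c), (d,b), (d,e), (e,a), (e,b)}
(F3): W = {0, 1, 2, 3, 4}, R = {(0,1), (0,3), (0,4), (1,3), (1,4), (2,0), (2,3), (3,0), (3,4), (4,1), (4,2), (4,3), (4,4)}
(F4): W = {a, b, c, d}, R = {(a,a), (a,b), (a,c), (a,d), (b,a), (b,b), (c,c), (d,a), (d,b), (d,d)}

This is the axiom for a generalized confluence (Geach) condition; its first-order frame correspondent is ∀x ∀z (xR²z → ∃w (xRw ∧ zR²w)).
(F1): fails — sR²t but no w* with sRw* and tR²w*.
(F2): holds.
(F3): holds.
(F4): fails — bR²c but no w with bRw and cR²w.

(F2), (F3)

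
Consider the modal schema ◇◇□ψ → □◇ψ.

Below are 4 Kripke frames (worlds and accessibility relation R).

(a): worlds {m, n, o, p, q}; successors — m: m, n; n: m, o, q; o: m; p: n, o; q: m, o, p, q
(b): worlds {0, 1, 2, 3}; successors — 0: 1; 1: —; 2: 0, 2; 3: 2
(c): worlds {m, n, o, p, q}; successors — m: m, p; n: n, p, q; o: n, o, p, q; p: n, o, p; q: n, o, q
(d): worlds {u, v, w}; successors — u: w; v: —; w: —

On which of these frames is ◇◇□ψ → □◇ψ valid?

(c), (d)

This is the axiom for a generalized confluence (Geach) condition; its first-order frame correspondent is ∀x ∀y ∀z ((xR²y ∧ xRz) → ∃w (yRw ∧ zRw)).
(a): fails — nR²p, nRo but no w with pRw and oRw.
(b): fails — 2R²0, 2R2 but no w with 0Rw and 2Rw.
(c): condition met.
(d): condition met.
Valid on: (c), (d).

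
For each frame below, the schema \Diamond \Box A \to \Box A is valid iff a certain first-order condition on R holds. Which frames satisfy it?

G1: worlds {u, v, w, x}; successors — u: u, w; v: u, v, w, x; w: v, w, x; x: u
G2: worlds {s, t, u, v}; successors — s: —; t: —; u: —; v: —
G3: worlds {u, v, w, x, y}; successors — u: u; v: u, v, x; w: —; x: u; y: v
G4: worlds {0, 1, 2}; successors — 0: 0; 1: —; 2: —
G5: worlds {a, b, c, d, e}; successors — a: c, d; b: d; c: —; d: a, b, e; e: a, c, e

Frame correspondent (Sahlqvist): \forall x \forall y \forall z (Rxy \wedge Rxz \to Ryz) — i.e. the Euclidean property.
G1: fails — Ruw and Ruu but not Rwu.
G2: condition met.
G3: fails — Rvu and Rvv but not Ruv.
G4: condition met.
G5: fails — Rac and Rac but not Rcc.
Valid on: G2, G4.

G2, G4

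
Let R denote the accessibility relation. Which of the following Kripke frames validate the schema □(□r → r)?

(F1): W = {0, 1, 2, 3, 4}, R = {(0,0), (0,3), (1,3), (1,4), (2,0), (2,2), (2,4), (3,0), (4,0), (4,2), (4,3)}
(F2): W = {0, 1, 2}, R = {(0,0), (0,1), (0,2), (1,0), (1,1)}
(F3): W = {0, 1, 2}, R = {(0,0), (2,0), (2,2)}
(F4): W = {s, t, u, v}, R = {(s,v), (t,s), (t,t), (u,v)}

This is the axiom for shift-reflexivity; its first-order frame correspondent is ∀x ∀y (Rxy → Ryy).
(F1): fails — R43 but not R33.
(F2): fails — R02 but not R22.
(F3): satisfies the condition.
(F4): fails — Ruv but not Rvv.
Valid on: (F3).

(F3)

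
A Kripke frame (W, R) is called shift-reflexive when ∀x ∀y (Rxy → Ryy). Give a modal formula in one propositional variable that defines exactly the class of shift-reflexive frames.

□(□ψ → ψ)

The condition is shift-reflexivity. The T□ schema □(□ψ → ψ) defines it.
Suppose □(□ψ→ψ) is valid. Take Rxy and set V(ψ)={w : Ryw}. Then at y, □ψ holds; since □(□ψ→ψ) at x, □ψ→ψ at y, so ψ at y, i.e. Ryy.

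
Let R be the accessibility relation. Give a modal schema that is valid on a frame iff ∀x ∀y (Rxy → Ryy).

A defining formula is □(□ψ → ψ) (the T□ axiom).
Suppose □(□ψ→ψ) is valid. Take Rxy and set V(ψ)={w : Ryw}. Then at y, □ψ holds; since □(□ψ→ψ) at x, □ψ→ψ at y, so ψ at y, i.e. Ryy.

□(□ψ → ψ)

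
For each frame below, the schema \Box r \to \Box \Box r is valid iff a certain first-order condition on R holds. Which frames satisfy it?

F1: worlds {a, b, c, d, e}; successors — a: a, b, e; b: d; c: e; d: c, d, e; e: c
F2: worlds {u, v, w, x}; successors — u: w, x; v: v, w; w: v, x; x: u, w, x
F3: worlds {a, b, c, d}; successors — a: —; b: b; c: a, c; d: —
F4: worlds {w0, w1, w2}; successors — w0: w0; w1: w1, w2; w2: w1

F3

This is the axiom for transitivity; its first-order frame correspondent is \forall x \forall y \forall z (Rxy \wedge Ryz \to Rxz).
F1: fails — Rab and Rbd but not Rad.
F2: fails — Rxw and Rwv but not Rxv.
F3: ✓.
F4: fails — Rw2w1 and Rw1w2 but not Rw2w2.
Valid on: F3.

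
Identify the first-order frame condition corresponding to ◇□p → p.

symmetry

This is frame-equivalent to p → □◇p (substitute ¬p for p and contrapose).
Suppose p→□◇p is valid. Take Rxy and set V(p)={x}. Then p at x, so □◇p at x, so ◇p at y, so some z with Ryz has p; z=x, i.e. Ryx.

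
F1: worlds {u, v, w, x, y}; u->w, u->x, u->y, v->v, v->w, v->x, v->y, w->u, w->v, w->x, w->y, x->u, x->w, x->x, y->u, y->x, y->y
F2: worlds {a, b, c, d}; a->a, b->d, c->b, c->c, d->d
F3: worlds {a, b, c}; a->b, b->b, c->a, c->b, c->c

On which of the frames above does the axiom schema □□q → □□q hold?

The schema corresponds to a generalized confluence (Geach) condition: ∀x ∀z (xR²z → ∃w (xR²w ∧ z = w)).
F1: condition met.
F2: condition met.
F3: condition met.
Valid on: F1, F2, F3.

F1, F2, F3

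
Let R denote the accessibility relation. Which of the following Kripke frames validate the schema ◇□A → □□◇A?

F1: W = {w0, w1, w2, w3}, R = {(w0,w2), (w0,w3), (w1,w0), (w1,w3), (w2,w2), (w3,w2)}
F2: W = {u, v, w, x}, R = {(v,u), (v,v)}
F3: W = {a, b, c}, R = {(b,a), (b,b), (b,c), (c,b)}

Frame correspondent (Sahlqvist): ∀x ∀y ∀z ((xRy ∧ xR²z) → ∃w (yRw ∧ zRw)) — i.e. a generalized confluence (Geach) condition.
F1: ✓.
F2: fails — vRu, vR²u but no t with uRt and uRt.
F3: fails — bRa, bR²a but no w with aRw and aRw.
Valid on: F1.

F1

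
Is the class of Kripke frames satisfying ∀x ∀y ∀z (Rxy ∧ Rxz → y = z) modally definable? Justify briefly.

Yes, by ◇q → □q

This is a Sahlqvist condition; the CD axiom ◇q → □q defines it.
Suppose ◇q→□q is valid. Take Rxy, Rxz and set V(q)={y}. Then ◇q at x, so □q at x, so q at z, i.e. z=y.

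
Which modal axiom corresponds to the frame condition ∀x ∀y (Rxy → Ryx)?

r → □◇r

A defining formula is r → □◇r (the B axiom).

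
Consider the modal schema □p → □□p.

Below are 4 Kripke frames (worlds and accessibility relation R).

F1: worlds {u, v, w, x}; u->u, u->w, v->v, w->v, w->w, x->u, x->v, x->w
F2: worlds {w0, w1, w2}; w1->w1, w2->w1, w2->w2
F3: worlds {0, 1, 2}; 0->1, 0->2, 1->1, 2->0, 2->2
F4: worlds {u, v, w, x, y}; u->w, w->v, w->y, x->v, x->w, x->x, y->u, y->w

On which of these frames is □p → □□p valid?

The schema corresponds to transitivity: ∀x ∀y ∀z (Rxy ∧ Ryz → Rxz).
F1: fails — Ruw and Rwv but not Ruv.
F2: holds.
F3: fails — R02 and R20 but not R00.
F4: fails — Rxw and Rwy but not Rxy.
Valid on: F2.

F2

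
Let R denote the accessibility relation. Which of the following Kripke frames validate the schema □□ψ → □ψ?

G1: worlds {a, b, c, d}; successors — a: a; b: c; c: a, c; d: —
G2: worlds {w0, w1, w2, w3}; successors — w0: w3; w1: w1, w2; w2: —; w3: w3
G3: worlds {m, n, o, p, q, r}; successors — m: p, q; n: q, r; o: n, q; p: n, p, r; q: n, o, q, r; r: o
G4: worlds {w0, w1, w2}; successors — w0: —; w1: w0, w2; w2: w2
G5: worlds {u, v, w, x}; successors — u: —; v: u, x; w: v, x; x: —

This is the axiom for density; its first-order frame correspondent is ∀x ∀y (Rxy → ∃z (Rxz ∧ Rzy)).
G1: satisfies the condition.
G2: satisfies the condition.
G3: fails — Rro but no z with Rrz and Rzo.
G4: fails — Rw1w0 but no z with Rw1z and Rzw0.
G5: fails — Rvu but no z with Rvz and Rzu.
Valid on: G1, G2.

G1, G2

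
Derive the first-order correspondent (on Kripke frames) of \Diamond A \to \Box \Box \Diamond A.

This is a Sahlqvist (Geach-type) schema ◇^1□^0A → □^2◇^1A.
First-order correspondent: \forall x \forall y \forall z ((xRy \wedge x R^2 z) \to \exists w (y = w \wedge zRw)).

\forall x \forall y \forall z ((xRy \wedge x R^2 z) \to \exists w (y = w \wedge zRw))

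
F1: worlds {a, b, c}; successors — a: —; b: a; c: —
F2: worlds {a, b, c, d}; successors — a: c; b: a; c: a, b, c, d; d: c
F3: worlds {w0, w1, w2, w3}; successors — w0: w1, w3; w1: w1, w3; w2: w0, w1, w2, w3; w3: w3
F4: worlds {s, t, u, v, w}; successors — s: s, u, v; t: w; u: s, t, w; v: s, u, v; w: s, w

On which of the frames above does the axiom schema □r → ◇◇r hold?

F3, F4

Frame correspondent (Sahlqvist): ∀x ∃w (xRw ∧ xR²w) — i.e. a generalized confluence (Geach) condition.
F1: fails — at a but no w with aRw and aR²w.
F2: fails — at b but no w with bRw and bR²w.
F3: ✓.
F4: ✓.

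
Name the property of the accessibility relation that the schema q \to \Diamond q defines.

Reflexivity

This is frame-equivalent to □q → q (substitute ¬q for q and contrapose).
Suppose □q→q is valid. At any x set V(q)={w : Rxw}. Then □q holds at x, so q holds at x, i.e. Rxx.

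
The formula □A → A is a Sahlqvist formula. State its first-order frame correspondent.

reflexivity: ∀x Rxx

Suppose □A→A is valid. At any x set V(A)={w : Rxw}. Then □A holds at x, so A holds at x, i.e. Rxx.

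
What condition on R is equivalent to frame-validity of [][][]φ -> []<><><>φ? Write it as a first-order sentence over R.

forall x forall z (xRz -> exists w (x R^3 w & z R^3 w))

This is a Sahlqvist (Geach-type) schema ◇^0□^3φ → □^1◇^3φ.
Minimal-valuation argument: fix x; take any y with xR^0y and any z with xR^1z. Set V(φ) to the set of worlds R-reachable from y in exactly 3 steps. Then □^3φ holds at y, so the antecedent holds at x; validity forces ◇^3φ at z, giving a w with zR^3w and yR^3w.
First-order correspondent: forall x forall z (xRz -> exists w (x R^3 w & z R^3 w)).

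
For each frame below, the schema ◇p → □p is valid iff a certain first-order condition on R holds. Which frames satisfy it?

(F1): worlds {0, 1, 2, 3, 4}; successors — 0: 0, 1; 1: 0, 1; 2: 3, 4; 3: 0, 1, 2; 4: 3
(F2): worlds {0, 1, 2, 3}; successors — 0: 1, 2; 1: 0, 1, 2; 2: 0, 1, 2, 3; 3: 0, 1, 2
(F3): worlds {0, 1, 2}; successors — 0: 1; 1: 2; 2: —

(F3)

Frame correspondent (Sahlqvist): ∀x ∀y ∀z (Rxy ∧ Rxz → y = z) — i.e. partial functionality.
(F1): fails — 0 sees both 0 and 1.
(F2): fails — 0 sees both 1 and 2.
(F3): satisfies the condition.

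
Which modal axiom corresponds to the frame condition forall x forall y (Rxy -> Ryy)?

□(□p → p)

The condition is shift-reflexivity. The T□ schema □(□p → p) defines it.
Suppose □(□p→p) is valid. Take Rxy and set V(p)={w : Ryw}. Then at y, □p holds; since □(□p→p) at x, □p→p at y, so p at y, i.e. Ryy.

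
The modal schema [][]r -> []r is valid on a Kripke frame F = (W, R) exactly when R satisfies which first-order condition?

Suppose □□r→□r is valid. Take Rxy and set V(r)={w : xR²w}. Then □□r at x, so □r at x, so r at y, i.e. ∃z(Rxz∧Rzy).
Conversely, on a frame with density the schema holds at every world under every valuation.
So the correspondent is density.

density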